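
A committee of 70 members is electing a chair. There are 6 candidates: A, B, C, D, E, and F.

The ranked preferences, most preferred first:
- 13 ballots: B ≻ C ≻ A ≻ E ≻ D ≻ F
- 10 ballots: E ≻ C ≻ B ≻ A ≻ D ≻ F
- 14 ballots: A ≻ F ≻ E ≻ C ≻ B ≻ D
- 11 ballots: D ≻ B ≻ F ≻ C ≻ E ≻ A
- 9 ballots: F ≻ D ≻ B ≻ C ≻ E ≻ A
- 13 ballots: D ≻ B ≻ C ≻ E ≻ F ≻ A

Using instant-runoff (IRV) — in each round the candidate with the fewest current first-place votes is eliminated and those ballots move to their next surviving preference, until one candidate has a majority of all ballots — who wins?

B

Round 1: A 14, B 13, C 0, D 24, E 10, F 9. C eliminated.
Round 2: A 14, B 13, D 24, E 10, F 9. F eliminated.
Round 3: A 14, B 13, D 33, E 10. E eliminated.
Round 4: A 14, B 23, D 33. A eliminated.
Round 5: B 37, D 33. B has a majority (≥36).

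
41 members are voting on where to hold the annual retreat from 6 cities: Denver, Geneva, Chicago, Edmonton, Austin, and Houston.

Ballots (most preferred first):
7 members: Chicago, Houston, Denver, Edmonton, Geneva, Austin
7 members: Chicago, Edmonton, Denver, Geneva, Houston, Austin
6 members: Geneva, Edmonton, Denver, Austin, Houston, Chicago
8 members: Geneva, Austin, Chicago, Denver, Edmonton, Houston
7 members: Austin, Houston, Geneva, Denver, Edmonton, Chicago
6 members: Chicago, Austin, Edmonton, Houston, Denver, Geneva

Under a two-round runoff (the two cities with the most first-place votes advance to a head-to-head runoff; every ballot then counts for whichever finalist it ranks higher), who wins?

Round 1 first-place votes: Denver 0, Geneva 14, Chicago 20, Edmonton 0, Austin 7, Houston 0. Chicago and Geneva advance.
Runoff: Chicago is ranked above Geneva on 20 ballots, Geneva above Chicago on 21.

Geneva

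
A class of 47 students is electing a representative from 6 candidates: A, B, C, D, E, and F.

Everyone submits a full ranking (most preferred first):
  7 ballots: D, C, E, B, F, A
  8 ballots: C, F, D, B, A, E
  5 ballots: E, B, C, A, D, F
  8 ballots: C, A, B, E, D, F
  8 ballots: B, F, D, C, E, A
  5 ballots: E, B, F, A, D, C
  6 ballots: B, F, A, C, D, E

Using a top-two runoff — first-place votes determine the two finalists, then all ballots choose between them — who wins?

Round 1 first-place votes: A 0, B 14, C 16, D 7, E 10, F 0. C and B advance.
Runoff: C is ranked above B on 23 ballots, B above C on 24.

B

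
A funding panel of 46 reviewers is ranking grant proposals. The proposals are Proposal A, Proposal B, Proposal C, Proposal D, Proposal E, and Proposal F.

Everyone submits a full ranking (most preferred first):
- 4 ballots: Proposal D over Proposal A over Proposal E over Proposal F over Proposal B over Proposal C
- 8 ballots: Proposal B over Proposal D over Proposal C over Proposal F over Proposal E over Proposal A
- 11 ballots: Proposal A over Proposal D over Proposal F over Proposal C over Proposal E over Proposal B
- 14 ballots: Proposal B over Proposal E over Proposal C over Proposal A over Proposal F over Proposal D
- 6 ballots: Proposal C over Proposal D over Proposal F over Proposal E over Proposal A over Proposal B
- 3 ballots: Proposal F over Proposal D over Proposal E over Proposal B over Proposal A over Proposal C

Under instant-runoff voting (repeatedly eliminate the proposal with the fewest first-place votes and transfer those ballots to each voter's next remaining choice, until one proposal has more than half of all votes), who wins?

Round 1: Proposal A 11, Proposal B 22, Proposal C 6, Proposal D 4, Proposal E 0, Proposal F 3. Proposal E eliminated.
Round 2: Proposal A 11, Proposal B 22, Proposal C 6, Proposal D 4, Proposal F 3. Proposal F eliminated.
Round 3: Proposal A 11, Proposal B 22, Proposal C 6, Proposal D 7. Proposal C eliminated.
Round 4: Proposal A 11, Proposal B 22, Proposal D 13. Proposal A eliminated.
Round 5: Proposal B 22, Proposal D 24. Proposal D has a majority (≥24).

Proposal D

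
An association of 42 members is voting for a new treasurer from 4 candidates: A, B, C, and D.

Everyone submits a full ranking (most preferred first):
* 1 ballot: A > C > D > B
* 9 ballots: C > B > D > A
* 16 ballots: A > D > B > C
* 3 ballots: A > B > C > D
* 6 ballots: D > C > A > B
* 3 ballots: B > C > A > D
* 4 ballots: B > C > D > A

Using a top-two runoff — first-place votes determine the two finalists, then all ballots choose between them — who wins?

Round 1 first-place votes: A 20, B 7, C 9, D 6. A and C advance.
Runoff: A is ranked above C on 20 ballots, C above A on 22.

C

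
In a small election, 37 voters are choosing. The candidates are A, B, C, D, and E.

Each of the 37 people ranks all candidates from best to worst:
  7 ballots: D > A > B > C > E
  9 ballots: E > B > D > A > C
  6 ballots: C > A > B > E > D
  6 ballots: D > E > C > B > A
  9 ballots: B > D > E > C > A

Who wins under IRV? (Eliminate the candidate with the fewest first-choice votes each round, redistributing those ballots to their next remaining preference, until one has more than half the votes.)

Round 1: A 0, B 9, C 6, D 13, E 9. A eliminated.
Round 2: B 9, C 6, D 13, E 9. C eliminated.
Round 3: B 15, D 13, E 9. E eliminated.
Round 4: B 24, D 13. B has a majority (≥19).

B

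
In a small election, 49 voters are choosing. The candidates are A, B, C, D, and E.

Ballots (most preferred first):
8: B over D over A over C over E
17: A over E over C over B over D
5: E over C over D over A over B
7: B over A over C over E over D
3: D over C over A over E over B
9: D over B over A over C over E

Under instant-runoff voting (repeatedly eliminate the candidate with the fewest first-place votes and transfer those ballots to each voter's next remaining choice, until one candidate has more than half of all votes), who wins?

D

Round 1: A 17, B 15, C 0, D 12, E 5. C eliminated.
Round 2: A 17, B 15, D 12, E 5. E eliminated.
Round 3: A 17, B 15, D 17. B eliminated.
Round 4: A 24, D 25. D has a majority (≥25).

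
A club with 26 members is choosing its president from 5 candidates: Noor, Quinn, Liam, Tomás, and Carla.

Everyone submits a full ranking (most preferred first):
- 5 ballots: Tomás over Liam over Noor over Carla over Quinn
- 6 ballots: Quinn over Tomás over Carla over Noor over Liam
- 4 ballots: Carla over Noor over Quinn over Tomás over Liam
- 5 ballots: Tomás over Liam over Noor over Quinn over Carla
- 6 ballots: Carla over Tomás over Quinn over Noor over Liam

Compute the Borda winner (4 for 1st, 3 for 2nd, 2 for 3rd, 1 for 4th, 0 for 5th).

Tomás

Noor: 5×2 + 6×1 + 4×3 + 5×2 + 6×1 = 44
Quinn: 5×0 + 6×4 + 4×2 + 5×1 + 6×2 = 49
Liam: 5×3 + 6×0 + 4×0 + 5×3 + 6×0 = 30
Tomás: 5×4 + 6×3 + 4×1 + 5×4 + 6×3 = 80
Carla: 5×1 + 6×2 + 4×4 + 5×0 + 6×4 = 57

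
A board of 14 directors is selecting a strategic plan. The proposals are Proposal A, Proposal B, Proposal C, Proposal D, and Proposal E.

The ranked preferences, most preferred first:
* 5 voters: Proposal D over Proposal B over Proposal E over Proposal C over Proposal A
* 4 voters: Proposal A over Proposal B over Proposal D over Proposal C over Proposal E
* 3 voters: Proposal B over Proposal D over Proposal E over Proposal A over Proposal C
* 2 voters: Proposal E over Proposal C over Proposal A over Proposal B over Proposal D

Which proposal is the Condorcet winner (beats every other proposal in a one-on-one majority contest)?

Proposal B vs Proposal A: 8–6
Proposal B vs Proposal C: 12–2
Proposal B vs Proposal D: 9–5
Proposal B vs Proposal E: 12–2
Proposal B beats every other proposal.

Proposal B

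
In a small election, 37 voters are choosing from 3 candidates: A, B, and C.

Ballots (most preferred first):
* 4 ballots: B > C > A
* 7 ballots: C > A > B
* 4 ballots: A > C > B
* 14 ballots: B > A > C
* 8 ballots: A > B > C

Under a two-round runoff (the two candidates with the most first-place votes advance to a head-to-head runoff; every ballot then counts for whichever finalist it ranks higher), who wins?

Round 1 first-place votes: A 12, B 18, C 7. B and A advance.
Runoff: B is ranked above A on 18 ballots, A above B on 19.

A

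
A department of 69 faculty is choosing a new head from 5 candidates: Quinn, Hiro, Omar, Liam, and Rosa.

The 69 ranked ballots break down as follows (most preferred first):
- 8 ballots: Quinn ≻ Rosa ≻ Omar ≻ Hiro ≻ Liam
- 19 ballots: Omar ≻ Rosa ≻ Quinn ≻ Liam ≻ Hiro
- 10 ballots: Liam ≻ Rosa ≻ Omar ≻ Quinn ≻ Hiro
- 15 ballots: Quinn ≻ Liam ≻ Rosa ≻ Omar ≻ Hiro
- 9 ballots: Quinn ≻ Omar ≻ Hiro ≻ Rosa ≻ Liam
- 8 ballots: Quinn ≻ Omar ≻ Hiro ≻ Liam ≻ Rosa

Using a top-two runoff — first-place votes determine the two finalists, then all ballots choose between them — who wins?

Round 1 first-place votes: Quinn 40, Hiro 0, Omar 19, Liam 10, Rosa 0. Quinn and Omar advance.
Runoff: Quinn is ranked above Omar on 40 ballots, Omar above Quinn on 29.

Quinn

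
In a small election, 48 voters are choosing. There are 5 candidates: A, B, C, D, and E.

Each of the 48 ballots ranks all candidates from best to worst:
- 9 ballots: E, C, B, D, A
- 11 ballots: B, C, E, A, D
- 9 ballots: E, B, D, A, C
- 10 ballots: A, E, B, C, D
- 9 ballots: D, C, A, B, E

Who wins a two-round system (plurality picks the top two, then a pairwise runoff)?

E

Round 1 first-place votes: A 10, B 11, C 0, D 9, E 18. E and B advance.
Runoff: E is ranked above B on 28 ballots, B above E on 20.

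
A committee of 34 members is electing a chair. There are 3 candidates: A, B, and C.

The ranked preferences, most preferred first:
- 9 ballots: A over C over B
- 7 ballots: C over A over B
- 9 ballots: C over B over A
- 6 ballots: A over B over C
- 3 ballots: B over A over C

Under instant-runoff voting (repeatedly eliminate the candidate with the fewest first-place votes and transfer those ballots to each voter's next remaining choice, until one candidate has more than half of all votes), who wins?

Round 1: A 15, B 3, C 16. B eliminated.
Round 2: A 18, C 16. A has a majority (≥18).

A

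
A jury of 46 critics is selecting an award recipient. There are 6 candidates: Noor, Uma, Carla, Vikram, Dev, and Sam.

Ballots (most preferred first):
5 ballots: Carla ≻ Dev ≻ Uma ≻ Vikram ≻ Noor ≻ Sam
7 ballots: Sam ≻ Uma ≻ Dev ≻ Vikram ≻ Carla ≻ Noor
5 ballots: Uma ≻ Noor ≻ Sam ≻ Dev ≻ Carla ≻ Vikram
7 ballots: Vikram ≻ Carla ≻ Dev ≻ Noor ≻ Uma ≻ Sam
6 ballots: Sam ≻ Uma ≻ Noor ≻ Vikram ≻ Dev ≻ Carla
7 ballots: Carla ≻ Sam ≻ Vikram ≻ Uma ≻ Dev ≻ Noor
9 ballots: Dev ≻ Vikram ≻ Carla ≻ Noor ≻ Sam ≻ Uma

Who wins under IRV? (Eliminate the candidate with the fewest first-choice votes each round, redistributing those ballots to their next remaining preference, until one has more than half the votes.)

Round 1: Noor 0, Uma 5, Carla 12, Vikram 7, Dev 9, Sam 13. Noor eliminated.
Round 2: Uma 5, Carla 12, Vikram 7, Dev 9, Sam 13. Uma eliminated.
Round 3: Carla 12, Vikram 7, Dev 9, Sam 18. Vikram eliminated.
Round 4: Carla 19, Dev 9, Sam 18. Dev eliminated.
Round 5: Carla 28, Sam 18. Carla has a majority (≥24).

Carla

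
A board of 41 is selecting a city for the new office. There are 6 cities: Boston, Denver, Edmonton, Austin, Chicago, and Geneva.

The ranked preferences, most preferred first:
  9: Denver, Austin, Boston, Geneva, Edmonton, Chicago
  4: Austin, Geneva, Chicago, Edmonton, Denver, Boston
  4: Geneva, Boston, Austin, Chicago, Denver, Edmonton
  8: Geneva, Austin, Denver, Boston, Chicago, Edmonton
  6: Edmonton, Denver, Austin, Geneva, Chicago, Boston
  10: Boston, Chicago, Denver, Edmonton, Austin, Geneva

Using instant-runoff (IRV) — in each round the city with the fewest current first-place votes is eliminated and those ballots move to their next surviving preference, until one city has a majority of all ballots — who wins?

Denver

Round 1: Boston 10, Denver 9, Edmonton 6, Austin 4, Chicago 0, Geneva 12. Chicago eliminated.
Round 2: Boston 10, Denver 9, Edmonton 6, Austin 4, Geneva 12. Austin eliminated.
Round 3: Boston 10, Denver 9, Edmonton 6, Geneva 16. Edmonton eliminated.
Round 4: Boston 10, Denver 15, Geneva 16. Boston eliminated.
Round 5: Denver 25, Geneva 16. Denver has a majority (≥21).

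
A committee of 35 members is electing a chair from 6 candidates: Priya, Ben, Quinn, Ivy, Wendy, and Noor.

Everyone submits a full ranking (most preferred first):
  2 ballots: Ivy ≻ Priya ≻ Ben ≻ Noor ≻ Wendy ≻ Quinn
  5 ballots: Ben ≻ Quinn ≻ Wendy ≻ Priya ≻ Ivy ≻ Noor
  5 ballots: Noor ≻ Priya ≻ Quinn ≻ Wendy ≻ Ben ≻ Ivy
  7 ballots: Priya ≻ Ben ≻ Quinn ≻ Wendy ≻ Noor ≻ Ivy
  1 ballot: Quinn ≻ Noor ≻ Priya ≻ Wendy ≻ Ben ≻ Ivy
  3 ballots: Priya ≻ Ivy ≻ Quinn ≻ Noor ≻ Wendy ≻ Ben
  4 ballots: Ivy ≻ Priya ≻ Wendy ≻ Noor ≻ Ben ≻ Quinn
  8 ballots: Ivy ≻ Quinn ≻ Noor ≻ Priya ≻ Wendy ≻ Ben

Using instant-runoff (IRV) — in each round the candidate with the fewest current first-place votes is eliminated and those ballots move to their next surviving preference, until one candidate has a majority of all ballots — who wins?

Round 1: Priya 10, Ben 5, Quinn 1, Ivy 14, Wendy 0, Noor 5. Wendy eliminated.
Round 2: Priya 10, Ben 5, Quinn 1, Ivy 14, Noor 5. Quinn eliminated.
Round 3: Priya 10, Ben 5, Ivy 14, Noor 6. Ben eliminated.
Round 4: Priya 15, Ivy 14, Noor 6. Noor eliminated.
Round 5: Priya 21, Ivy 14. Priya has a majority (≥18).

Priya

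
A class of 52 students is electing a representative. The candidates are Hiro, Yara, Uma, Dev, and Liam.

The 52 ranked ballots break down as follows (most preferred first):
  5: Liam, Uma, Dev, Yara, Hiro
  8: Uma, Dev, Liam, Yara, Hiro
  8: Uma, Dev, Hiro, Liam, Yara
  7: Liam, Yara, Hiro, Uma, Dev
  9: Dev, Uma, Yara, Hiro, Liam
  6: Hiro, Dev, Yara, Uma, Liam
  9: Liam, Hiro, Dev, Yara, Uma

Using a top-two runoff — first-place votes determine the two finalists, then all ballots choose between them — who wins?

Uma

Round 1 first-place votes: Hiro 6, Yara 0, Uma 16, Dev 9, Liam 21. Liam and Uma advance.
Runoff: Liam is ranked above Uma on 21 ballots, Uma above Liam on 31.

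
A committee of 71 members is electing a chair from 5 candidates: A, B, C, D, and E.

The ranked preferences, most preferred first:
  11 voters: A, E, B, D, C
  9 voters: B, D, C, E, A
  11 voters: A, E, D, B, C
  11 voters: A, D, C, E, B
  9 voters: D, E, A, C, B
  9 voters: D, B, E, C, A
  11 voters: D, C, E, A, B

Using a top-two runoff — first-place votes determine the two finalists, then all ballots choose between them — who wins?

D

Round 1 first-place votes: A 33, B 9, C 0, D 29, E 0. A and D advance.
Runoff: A is ranked above D on 33 ballots, D above A on 38.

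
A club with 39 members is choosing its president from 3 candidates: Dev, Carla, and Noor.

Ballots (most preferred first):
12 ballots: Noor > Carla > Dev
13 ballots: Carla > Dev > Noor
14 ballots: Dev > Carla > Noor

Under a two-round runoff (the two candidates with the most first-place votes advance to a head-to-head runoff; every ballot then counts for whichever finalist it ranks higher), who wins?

Round 1 first-place votes: Dev 14, Carla 13, Noor 12. Dev and Carla advance.
Runoff: Dev is ranked above Carla on 14 ballots, Carla above Dev on 25.

Carla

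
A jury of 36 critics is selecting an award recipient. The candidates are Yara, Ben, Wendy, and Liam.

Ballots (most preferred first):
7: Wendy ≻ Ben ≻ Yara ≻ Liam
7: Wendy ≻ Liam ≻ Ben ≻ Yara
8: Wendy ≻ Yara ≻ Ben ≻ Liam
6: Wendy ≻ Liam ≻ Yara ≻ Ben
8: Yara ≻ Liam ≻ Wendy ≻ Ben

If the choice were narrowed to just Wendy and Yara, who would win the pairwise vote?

Wendy

Wendy is ranked above Yara on 28 ballots; Yara above Wendy on 8.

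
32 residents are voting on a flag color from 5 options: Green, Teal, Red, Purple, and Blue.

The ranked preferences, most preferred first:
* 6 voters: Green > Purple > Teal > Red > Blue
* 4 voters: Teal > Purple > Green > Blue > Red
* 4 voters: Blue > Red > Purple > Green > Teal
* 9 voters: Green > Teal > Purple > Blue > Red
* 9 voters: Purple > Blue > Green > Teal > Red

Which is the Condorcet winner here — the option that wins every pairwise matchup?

Purple

Purple vs Green: 17–15
Purple vs Teal: 19–13
Purple vs Red: 28–4
Purple vs Blue: 28–4
Purple beats every other option.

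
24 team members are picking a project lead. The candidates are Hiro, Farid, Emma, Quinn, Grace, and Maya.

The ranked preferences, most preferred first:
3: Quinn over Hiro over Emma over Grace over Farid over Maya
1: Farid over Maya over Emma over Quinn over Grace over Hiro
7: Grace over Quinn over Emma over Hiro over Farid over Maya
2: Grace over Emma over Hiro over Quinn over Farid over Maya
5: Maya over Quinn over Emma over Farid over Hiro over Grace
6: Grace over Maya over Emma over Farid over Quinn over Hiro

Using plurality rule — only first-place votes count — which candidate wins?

First-place votes: Hiro 0, Farid 1, Emma 0, Quinn 3, Grace 15, Maya 5.

Grace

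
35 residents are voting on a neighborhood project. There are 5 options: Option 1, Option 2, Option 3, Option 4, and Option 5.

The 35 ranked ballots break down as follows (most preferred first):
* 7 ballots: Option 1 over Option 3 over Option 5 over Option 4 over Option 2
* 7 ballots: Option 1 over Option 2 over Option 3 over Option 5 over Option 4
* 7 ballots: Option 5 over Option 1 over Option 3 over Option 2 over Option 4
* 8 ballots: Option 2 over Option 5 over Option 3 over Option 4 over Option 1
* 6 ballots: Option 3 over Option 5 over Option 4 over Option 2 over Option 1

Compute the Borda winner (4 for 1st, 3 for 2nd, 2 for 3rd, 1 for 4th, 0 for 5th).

Option 5

Option 1: 7×4 + 7×4 + 7×3 + 8×0 + 6×0 = 77
Option 2: 7×0 + 7×3 + 7×1 + 8×4 + 6×1 = 66
Option 3: 7×3 + 7×2 + 7×2 + 8×2 + 6×4 = 89
Option 4: 7×1 + 7×0 + 7×0 + 8×1 + 6×2 = 27
Option 5: 7×2 + 7×1 + 7×4 + 8×3 + 6×3 = 91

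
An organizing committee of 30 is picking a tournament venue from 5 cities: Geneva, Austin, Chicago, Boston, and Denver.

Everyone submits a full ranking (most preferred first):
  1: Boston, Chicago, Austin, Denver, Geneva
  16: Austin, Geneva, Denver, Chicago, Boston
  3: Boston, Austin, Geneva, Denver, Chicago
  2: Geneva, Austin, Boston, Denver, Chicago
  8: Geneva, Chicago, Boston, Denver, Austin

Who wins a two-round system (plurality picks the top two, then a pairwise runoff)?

Round 1 first-place votes: Geneva 10, Austin 16, Chicago 0, Boston 4, Denver 0. Austin and Geneva advance.
Runoff: Austin is ranked above Geneva on 20 ballots, Geneva above Austin on 10.

Austin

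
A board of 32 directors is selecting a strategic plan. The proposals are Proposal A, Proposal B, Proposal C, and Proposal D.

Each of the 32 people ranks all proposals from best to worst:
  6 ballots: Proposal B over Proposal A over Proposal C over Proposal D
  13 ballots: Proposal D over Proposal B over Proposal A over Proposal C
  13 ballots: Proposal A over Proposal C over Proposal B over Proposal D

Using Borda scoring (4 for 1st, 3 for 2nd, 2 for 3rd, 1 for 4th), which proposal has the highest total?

Proposal A

Proposal A: 6×3 + 13×2 + 13×4 = 96
Proposal B: 6×4 + 13×3 + 13×2 = 89
Proposal C: 6×2 + 13×1 + 13×3 = 64
Proposal D: 6×1 + 13×4 + 13×1 = 71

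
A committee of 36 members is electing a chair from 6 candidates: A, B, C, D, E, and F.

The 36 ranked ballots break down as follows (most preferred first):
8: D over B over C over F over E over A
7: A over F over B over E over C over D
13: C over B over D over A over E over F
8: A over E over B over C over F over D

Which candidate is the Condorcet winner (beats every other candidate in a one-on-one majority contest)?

B vs A: 21–15
B vs C: 23–13
B vs D: 28–8
B vs E: 28–8
B vs F: 29–7
B beats every other candidate.

B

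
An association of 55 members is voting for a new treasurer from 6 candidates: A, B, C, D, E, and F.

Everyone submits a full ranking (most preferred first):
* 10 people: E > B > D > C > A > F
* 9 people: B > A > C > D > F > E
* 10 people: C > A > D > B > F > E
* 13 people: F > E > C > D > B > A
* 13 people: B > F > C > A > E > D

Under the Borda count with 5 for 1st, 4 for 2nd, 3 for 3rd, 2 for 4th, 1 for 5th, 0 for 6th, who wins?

A: 10×1 + 9×4 + 10×4 + 13×0 + 13×2 = 112
B: 10×4 + 9×5 + 10×2 + 13×1 + 13×5 = 183
C: 10×2 + 9×3 + 10×5 + 13×3 + 13×3 = 175
D: 10×3 + 9×2 + 10×3 + 13×2 + 13×0 = 104
E: 10×5 + 9×0 + 10×0 + 13×4 + 13×1 = 115
F: 10×0 + 9×1 + 10×1 + 13×5 + 13×4 = 136

B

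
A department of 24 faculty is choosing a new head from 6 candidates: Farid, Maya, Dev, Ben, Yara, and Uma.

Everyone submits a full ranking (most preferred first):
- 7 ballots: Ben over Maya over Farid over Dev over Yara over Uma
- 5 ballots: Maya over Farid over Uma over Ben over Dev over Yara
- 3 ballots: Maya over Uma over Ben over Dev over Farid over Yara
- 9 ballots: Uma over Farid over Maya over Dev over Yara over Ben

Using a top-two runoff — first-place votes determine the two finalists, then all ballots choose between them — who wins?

Maya

Round 1 first-place votes: Farid 0, Maya 8, Dev 0, Ben 7, Yara 0, Uma 9. Uma and Maya advance.
Runoff: Uma is ranked above Maya on 9 ballots, Maya above Uma on 15.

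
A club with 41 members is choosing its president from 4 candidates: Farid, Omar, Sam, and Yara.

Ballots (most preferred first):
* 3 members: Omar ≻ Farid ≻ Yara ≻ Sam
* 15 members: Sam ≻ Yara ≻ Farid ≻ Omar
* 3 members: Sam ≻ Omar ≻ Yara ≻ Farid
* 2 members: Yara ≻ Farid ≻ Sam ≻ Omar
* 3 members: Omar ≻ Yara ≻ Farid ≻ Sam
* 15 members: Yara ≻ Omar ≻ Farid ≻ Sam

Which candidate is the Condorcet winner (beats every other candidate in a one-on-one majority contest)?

Yara

Yara vs Farid: 38–3
Yara vs Omar: 32–9
Yara vs Sam: 23–18
Yara beats every other candidate.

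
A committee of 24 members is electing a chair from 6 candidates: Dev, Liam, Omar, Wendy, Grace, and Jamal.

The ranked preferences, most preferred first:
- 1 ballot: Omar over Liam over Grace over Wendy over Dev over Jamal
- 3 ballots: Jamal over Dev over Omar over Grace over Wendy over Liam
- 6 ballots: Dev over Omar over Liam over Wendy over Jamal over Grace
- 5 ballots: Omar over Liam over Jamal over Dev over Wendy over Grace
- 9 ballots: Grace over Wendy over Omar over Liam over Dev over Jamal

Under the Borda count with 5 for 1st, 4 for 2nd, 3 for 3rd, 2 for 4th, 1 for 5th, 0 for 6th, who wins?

Dev: 1×1 + 3×4 + 6×5 + 5×2 + 9×1 = 62
Liam: 1×4 + 3×0 + 6×3 + 5×4 + 9×2 = 60
Omar: 1×5 + 3×3 + 6×4 + 5×5 + 9×3 = 90
Wendy: 1×2 + 3×1 + 6×2 + 5×1 + 9×4 = 58
Grace: 1×3 + 3×2 + 6×0 + 5×0 + 9×5 = 54
Jamal: 1×0 + 3×5 + 6×1 + 5×3 + 9×0 = 36

Omar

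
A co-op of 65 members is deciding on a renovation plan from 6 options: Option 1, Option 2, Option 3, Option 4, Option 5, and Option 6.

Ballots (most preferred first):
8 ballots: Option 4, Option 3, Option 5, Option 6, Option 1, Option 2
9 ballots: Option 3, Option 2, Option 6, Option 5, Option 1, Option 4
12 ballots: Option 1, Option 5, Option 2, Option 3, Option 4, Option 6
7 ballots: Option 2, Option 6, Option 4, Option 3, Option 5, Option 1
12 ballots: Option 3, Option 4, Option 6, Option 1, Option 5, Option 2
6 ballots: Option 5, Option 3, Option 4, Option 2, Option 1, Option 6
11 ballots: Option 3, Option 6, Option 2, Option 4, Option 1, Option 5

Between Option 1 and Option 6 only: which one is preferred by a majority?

Option 6

Option 1 is ranked above Option 6 on 18 ballots; Option 6 above Option 1 on 47.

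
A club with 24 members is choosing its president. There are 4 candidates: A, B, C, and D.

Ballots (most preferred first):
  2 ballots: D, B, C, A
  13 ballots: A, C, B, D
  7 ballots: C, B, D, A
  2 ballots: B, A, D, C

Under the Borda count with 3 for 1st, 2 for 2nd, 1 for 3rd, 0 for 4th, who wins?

C

A: 2×0 + 13×3 + 7×0 + 2×2 = 43
B: 2×2 + 13×1 + 7×2 + 2×3 = 37
C: 2×1 + 13×2 + 7×3 + 2×0 = 49
D: 2×3 + 13×0 + 7×1 + 2×1 = 15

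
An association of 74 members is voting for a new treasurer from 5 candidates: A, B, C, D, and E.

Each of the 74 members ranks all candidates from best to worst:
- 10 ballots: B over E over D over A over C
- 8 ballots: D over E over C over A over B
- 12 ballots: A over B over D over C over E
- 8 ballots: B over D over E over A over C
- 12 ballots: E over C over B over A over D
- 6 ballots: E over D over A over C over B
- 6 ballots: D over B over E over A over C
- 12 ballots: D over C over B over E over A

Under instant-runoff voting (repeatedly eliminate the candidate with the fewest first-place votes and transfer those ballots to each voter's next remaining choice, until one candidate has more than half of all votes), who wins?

Round 1: A 12, B 18, C 0, D 26, E 18. C eliminated.
Round 2: A 12, B 18, D 26, E 18. A eliminated.
Round 3: B 30, D 26, E 18. E eliminated.
Round 4: B 42, D 32. B has a majority (≥38).

B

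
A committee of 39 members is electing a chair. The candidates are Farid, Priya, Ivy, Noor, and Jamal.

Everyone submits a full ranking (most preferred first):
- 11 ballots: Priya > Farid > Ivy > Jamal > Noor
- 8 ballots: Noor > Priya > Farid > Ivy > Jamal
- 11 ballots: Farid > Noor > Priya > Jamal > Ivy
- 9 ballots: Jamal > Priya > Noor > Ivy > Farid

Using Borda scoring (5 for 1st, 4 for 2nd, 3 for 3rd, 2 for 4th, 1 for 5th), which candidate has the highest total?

Farid: 11×4 + 8×3 + 11×5 + 9×1 = 132
Priya: 11×5 + 8×4 + 11×3 + 9×4 = 156
Ivy: 11×3 + 8×2 + 11×1 + 9×2 = 78
Noor: 11×1 + 8×5 + 11×4 + 9×3 = 122
Jamal: 11×2 + 8×1 + 11×2 + 9×5 = 97

Priya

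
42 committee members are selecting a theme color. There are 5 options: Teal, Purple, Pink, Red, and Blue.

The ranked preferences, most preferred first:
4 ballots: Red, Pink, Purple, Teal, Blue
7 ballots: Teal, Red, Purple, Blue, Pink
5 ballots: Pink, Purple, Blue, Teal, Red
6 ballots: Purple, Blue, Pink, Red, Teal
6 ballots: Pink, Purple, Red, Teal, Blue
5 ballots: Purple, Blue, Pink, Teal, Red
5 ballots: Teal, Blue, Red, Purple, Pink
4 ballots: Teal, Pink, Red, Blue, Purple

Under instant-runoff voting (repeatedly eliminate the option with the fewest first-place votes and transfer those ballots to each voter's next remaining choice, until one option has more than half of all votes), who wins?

Pink

Round 1: Teal 16, Purple 11, Pink 11, Red 4, Blue 0. Blue eliminated.
Round 2: Teal 16, Purple 11, Pink 11, Red 4. Red eliminated.
Round 3: Teal 16, Purple 11, Pink 15. Purple eliminated.
Round 4: Teal 16, Pink 26. Pink has a majority (≥22).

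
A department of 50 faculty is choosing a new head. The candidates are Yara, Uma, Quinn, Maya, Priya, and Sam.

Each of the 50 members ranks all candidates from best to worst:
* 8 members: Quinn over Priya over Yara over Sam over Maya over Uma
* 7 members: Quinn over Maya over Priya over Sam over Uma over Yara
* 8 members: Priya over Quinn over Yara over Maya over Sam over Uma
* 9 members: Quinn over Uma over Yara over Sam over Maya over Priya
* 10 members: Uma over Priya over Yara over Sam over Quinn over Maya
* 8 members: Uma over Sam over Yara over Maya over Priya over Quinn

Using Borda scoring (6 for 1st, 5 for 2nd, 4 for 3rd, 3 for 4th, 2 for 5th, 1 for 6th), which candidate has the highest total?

Yara: 8×4 + 7×1 + 8×4 + 9×4 + 10×4 + 8×4 = 179
Uma: 8×1 + 7×2 + 8×1 + 9×5 + 10×6 + 8×6 = 183
Quinn: 8×6 + 7×6 + 8×5 + 9×6 + 10×2 + 8×1 = 212
Maya: 8×2 + 7×5 + 8×3 + 9×2 + 10×1 + 8×3 = 127
Priya: 8×5 + 7×4 + 8×6 + 9×1 + 10×5 + 8×2 = 191
Sam: 8×3 + 7×3 + 8×2 + 9×3 + 10×3 + 8×5 = 158

Quinn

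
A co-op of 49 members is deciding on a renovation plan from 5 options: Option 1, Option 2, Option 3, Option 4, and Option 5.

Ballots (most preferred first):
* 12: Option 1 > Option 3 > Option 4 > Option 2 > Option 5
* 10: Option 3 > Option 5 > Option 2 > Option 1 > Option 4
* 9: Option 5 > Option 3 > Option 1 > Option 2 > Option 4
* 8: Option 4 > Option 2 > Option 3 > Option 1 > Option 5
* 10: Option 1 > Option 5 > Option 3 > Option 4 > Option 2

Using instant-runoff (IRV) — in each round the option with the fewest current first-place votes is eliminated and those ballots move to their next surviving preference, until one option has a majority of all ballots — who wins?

Option 3

Round 1: Option 1 22, Option 2 0, Option 3 10, Option 4 8, Option 5 9. Option 2 eliminated.
Round 2: Option 1 22, Option 3 10, Option 4 8, Option 5 9. Option 4 eliminated.
Round 3: Option 1 22, Option 3 18, Option 5 9. Option 5 eliminated.
Round 4: Option 1 22, Option 3 27. Option 3 has a majority (≥25).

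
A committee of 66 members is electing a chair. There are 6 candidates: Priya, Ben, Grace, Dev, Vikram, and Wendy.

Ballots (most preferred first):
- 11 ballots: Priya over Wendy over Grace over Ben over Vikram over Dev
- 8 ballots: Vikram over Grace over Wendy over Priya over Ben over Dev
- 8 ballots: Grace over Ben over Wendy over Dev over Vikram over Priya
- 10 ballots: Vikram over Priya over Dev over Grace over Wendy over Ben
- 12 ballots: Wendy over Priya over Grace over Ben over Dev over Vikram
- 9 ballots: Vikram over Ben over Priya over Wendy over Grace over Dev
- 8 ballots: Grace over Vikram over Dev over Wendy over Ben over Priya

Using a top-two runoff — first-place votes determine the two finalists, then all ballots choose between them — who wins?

Grace

Round 1 first-place votes: Priya 11, Ben 0, Grace 16, Dev 0, Vikram 27, Wendy 12. Vikram and Grace advance.
Runoff: Vikram is ranked above Grace on 27 ballots, Grace above Vikram on 39.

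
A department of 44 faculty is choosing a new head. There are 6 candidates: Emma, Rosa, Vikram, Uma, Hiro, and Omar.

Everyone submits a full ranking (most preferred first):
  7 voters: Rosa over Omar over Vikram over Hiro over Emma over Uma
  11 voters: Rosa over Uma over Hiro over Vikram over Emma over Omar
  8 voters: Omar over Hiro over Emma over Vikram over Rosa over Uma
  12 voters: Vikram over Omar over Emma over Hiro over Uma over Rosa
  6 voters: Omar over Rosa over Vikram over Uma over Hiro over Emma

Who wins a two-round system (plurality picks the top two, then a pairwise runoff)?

Omar

Round 1 first-place votes: Emma 0, Rosa 18, Vikram 12, Uma 0, Hiro 0, Omar 14. Rosa and Omar advance.
Runoff: Rosa is ranked above Omar on 18 ballots, Omar above Rosa on 26.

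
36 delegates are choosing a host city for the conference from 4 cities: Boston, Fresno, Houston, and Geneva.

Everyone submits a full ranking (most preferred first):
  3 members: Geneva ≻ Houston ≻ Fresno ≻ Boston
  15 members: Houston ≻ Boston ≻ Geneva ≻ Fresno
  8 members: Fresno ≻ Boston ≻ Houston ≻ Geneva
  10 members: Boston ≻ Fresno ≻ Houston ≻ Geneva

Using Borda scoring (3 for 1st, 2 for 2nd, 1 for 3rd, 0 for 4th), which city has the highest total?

Boston: 3×0 + 15×2 + 8×2 + 10×3 = 76
Fresno: 3×1 + 15×0 + 8×3 + 10×2 = 47
Houston: 3×2 + 15×3 + 8×1 + 10×1 = 69
Geneva: 3×3 + 15×1 + 8×0 + 10×0 = 24

Boston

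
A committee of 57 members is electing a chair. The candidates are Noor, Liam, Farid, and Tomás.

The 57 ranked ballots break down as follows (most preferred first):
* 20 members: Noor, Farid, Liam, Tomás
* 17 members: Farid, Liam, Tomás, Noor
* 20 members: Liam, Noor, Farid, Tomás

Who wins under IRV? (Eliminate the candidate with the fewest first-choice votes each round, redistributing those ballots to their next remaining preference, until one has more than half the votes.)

Liam

Round 1: Noor 20, Liam 20, Farid 17, Tomás 0. Tomás eliminated.
Round 2: Noor 20, Liam 20, Farid 17. Farid eliminated.
Round 3: Noor 20, Liam 37. Liam has a majority (≥29).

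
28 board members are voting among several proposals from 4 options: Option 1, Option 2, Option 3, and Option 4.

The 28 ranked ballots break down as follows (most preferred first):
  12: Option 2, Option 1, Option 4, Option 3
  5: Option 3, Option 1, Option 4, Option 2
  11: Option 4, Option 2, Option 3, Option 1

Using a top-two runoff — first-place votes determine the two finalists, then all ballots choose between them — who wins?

Option 4

Round 1 first-place votes: Option 1 0, Option 2 12, Option 3 5, Option 4 11. Option 2 and Option 4 advance.
Runoff: Option 2 is ranked above Option 4 on 12 ballots, Option 4 above Option 2 on 16.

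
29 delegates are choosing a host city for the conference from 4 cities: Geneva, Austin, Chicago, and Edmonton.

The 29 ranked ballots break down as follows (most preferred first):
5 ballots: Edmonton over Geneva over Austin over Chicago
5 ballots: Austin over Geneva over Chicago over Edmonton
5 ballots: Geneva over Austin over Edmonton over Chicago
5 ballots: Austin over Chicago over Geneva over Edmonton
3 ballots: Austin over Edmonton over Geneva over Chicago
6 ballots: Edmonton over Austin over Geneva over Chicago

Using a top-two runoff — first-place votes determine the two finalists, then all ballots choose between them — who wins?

Austin

Round 1 first-place votes: Geneva 5, Austin 13, Chicago 0, Edmonton 11. Austin and Edmonton advance.
Runoff: Austin is ranked above Edmonton on 18 ballots, Edmonton above Austin on 11.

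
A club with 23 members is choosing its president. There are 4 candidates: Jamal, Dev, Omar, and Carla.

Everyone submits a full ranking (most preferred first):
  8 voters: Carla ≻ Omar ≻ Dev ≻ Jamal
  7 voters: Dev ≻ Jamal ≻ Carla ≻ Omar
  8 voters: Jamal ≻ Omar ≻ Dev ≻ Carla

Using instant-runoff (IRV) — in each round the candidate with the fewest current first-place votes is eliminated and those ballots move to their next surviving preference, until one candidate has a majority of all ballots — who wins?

Round 1: Jamal 8, Dev 7, Omar 0, Carla 8. Omar eliminated.
Round 2: Jamal 8, Dev 7, Carla 8. Dev eliminated.
Round 3: Jamal 15, Carla 8. Jamal has a majority (≥12).

Jamal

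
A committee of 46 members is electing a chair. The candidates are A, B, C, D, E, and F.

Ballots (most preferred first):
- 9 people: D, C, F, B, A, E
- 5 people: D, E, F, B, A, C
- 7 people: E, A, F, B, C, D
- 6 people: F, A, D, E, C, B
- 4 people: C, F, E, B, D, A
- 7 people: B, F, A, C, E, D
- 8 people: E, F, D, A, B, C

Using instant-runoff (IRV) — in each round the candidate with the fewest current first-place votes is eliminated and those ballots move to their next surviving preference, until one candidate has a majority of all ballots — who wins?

Round 1: A 0, B 7, C 4, D 14, E 15, F 6. A eliminated.
Round 2: B 7, C 4, D 14, E 15, F 6. C eliminated.
Round 3: B 7, D 14, E 15, F 10. B eliminated.
Round 4: D 14, E 15, F 17. D eliminated.
Round 5: E 20, F 26. F has a majority (≥24).

F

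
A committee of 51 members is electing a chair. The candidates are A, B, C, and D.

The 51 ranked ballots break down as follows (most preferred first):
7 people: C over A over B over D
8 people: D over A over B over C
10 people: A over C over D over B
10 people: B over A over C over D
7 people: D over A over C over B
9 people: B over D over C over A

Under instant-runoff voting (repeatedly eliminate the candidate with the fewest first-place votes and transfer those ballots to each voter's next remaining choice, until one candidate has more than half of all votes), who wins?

A

Round 1: A 10, B 19, C 7, D 15. C eliminated.
Round 2: A 17, B 19, D 15. D eliminated.
Round 3: A 32, B 19. A has a majority (≥26).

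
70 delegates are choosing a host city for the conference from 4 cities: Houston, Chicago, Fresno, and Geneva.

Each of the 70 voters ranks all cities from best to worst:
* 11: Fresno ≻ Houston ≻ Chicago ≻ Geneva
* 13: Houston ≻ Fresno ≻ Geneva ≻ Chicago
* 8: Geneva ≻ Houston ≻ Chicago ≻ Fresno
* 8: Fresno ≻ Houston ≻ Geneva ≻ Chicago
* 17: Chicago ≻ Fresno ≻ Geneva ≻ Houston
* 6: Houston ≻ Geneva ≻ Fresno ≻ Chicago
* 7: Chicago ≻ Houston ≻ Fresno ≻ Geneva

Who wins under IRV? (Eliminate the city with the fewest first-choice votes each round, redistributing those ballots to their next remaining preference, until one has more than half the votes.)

Houston

Round 1: Houston 19, Chicago 24, Fresno 19, Geneva 8. Geneva eliminated.
Round 2: Houston 27, Chicago 24, Fresno 19. Fresno eliminated.
Round 3: Houston 46, Chicago 24. Houston has a majority (≥36).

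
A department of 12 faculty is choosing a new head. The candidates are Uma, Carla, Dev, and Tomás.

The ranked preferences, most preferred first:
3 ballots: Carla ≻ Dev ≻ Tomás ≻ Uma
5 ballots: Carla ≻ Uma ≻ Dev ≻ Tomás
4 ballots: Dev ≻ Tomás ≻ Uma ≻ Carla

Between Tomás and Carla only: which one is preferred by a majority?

Tomás is ranked above Carla on 4 ballots; Carla above Tomás on 8.

Carla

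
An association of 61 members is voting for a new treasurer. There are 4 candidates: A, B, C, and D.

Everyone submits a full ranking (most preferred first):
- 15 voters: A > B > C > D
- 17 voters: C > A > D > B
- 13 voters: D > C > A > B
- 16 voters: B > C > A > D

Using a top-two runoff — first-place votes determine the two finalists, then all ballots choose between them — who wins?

Round 1 first-place votes: A 15, B 16, C 17, D 13. C and B advance.
Runoff: C is ranked above B on 30 ballots, B above C on 31.

B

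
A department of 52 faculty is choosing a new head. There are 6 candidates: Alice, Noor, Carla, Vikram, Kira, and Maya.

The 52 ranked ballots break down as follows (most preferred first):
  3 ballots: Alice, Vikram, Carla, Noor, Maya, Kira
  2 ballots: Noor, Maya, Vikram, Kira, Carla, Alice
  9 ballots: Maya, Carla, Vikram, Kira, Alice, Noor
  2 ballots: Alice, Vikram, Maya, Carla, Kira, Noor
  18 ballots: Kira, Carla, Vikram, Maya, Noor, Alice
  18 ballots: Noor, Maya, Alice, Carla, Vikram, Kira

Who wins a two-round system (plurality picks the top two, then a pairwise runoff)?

Kira

Round 1 first-place votes: Alice 5, Noor 20, Carla 0, Vikram 0, Kira 18, Maya 9. Noor and Kira advance.
Runoff: Noor is ranked above Kira on 23 ballots, Kira above Noor on 29.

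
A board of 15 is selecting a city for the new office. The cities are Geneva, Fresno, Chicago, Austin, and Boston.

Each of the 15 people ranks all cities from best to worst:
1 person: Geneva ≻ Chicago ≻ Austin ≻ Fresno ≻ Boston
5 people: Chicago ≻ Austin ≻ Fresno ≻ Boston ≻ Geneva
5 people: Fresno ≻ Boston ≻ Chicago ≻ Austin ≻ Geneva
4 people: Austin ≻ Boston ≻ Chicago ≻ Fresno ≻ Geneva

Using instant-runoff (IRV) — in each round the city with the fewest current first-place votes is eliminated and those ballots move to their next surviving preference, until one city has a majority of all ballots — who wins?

Round 1: Geneva 1, Fresno 5, Chicago 5, Austin 4, Boston 0. Boston eliminated.
Round 2: Geneva 1, Fresno 5, Chicago 5, Austin 4. Geneva eliminated.
Round 3: Fresno 5, Chicago 6, Austin 4. Austin eliminated.
Round 4: Fresno 5, Chicago 10. Chicago has a majority (≥8).

Chicago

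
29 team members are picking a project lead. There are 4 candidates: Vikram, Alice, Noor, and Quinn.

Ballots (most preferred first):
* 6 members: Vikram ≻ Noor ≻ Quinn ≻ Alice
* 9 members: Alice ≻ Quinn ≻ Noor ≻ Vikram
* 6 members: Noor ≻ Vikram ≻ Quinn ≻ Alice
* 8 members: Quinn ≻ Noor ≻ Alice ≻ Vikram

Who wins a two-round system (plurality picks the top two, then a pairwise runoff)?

Round 1 first-place votes: Vikram 6, Alice 9, Noor 6, Quinn 8. Alice and Quinn advance.
Runoff: Alice is ranked above Quinn on 9 ballots, Quinn above Alice on 20.

Quinn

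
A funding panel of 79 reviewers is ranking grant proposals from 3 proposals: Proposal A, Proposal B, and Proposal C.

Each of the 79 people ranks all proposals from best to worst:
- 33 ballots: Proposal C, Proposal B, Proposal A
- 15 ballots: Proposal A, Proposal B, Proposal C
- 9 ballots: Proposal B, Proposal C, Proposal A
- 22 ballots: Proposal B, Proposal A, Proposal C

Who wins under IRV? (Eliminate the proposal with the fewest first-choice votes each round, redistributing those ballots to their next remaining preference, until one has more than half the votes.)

Proposal B

Round 1: Proposal A 15, Proposal B 31, Proposal C 33. Proposal A eliminated.
Round 2: Proposal B 46, Proposal C 33. Proposal B has a majority (≥40).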